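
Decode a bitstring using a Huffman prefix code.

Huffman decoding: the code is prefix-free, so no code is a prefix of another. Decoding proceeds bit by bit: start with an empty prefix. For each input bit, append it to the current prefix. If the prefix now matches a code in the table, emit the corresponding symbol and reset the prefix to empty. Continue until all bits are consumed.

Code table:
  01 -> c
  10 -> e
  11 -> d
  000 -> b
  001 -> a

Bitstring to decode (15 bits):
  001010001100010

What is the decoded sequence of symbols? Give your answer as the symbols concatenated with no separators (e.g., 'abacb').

Bit 0: prefix='0' (no match yet)
Bit 1: prefix='00' (no match yet)
Bit 2: prefix='001' -> emit 'a', reset
Bit 3: prefix='0' (no match yet)
Bit 4: prefix='01' -> emit 'c', reset
Bit 5: prefix='0' (no match yet)
Bit 6: prefix='00' (no match yet)
Bit 7: prefix='000' -> emit 'b', reset
Bit 8: prefix='1' (no match yet)
Bit 9: prefix='11' -> emit 'd', reset
Bit 10: prefix='0' (no match yet)
Bit 11: prefix='00' (no match yet)
Bit 12: prefix='000' -> emit 'b', reset
Bit 13: prefix='1' (no match yet)
Bit 14: prefix='10' -> emit 'e', reset

Answer: acbdbe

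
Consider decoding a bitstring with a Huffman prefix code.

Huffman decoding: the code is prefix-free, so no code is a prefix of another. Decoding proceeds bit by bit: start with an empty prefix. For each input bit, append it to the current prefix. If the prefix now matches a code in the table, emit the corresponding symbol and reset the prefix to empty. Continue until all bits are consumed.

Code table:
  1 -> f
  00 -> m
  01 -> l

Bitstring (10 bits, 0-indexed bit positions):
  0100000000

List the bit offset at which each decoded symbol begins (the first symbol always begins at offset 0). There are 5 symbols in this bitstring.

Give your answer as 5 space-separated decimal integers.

Answer: 0 2 4 6 8

Derivation:
Bit 0: prefix='0' (no match yet)
Bit 1: prefix='01' -> emit 'l', reset
Bit 2: prefix='0' (no match yet)
Bit 3: prefix='00' -> emit 'm', reset
Bit 4: prefix='0' (no match yet)
Bit 5: prefix='00' -> emit 'm', reset
Bit 6: prefix='0' (no match yet)
Bit 7: prefix='00' -> emit 'm', reset
Bit 8: prefix='0' (no match yet)
Bit 9: prefix='00' -> emit 'm', reset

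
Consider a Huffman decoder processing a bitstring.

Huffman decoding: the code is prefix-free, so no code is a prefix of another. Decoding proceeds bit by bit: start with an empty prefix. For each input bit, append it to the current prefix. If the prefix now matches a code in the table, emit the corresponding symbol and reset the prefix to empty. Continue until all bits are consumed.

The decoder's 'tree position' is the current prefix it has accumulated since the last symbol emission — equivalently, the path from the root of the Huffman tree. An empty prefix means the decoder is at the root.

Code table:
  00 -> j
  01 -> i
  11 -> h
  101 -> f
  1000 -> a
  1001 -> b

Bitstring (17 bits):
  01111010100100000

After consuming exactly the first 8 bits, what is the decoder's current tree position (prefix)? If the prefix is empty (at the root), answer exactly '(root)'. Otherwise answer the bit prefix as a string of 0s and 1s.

Bit 0: prefix='0' (no match yet)
Bit 1: prefix='01' -> emit 'i', reset
Bit 2: prefix='1' (no match yet)
Bit 3: prefix='11' -> emit 'h', reset
Bit 4: prefix='1' (no match yet)
Bit 5: prefix='10' (no match yet)
Bit 6: prefix='101' -> emit 'f', reset
Bit 7: prefix='0' (no match yet)

Answer: 0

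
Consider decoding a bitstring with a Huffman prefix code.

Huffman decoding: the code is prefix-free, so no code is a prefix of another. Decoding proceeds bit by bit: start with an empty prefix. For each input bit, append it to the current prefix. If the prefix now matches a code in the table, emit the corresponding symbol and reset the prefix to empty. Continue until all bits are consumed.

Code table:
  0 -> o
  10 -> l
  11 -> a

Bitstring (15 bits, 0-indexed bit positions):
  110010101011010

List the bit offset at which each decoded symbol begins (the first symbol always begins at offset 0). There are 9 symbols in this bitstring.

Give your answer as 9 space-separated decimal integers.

Answer: 0 2 3 4 6 8 10 12 13

Derivation:
Bit 0: prefix='1' (no match yet)
Bit 1: prefix='11' -> emit 'a', reset
Bit 2: prefix='0' -> emit 'o', reset
Bit 3: prefix='0' -> emit 'o', reset
Bit 4: prefix='1' (no match yet)
Bit 5: prefix='10' -> emit 'l', reset
Bit 6: prefix='1' (no match yet)
Bit 7: prefix='10' -> emit 'l', reset
Bit 8: prefix='1' (no match yet)
Bit 9: prefix='10' -> emit 'l', reset
Bit 10: prefix='1' (no match yet)
Bit 11: prefix='11' -> emit 'a', reset
Bit 12: prefix='0' -> emit 'o', reset
Bit 13: prefix='1' (no match yet)
Bit 14: prefix='10' -> emit 'l', reset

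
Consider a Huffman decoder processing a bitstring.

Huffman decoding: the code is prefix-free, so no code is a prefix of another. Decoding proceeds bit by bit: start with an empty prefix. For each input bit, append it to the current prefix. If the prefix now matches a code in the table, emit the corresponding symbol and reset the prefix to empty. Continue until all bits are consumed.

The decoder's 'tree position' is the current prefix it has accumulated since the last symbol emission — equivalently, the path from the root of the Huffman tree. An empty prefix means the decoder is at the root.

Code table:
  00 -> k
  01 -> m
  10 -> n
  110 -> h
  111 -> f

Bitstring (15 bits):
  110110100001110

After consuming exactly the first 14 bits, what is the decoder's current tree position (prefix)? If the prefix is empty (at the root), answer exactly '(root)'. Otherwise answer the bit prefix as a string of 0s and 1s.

Answer: 11

Derivation:
Bit 0: prefix='1' (no match yet)
Bit 1: prefix='11' (no match yet)
Bit 2: prefix='110' -> emit 'h', reset
Bit 3: prefix='1' (no match yet)
Bit 4: prefix='11' (no match yet)
Bit 5: prefix='110' -> emit 'h', reset
Bit 6: prefix='1' (no match yet)
Bit 7: prefix='10' -> emit 'n', reset
Bit 8: prefix='0' (no match yet)
Bit 9: prefix='00' -> emit 'k', reset
Bit 10: prefix='0' (no match yet)
Bit 11: prefix='01' -> emit 'm', reset
Bit 12: prefix='1' (no match yet)
Bit 13: prefix='11' (no match yet)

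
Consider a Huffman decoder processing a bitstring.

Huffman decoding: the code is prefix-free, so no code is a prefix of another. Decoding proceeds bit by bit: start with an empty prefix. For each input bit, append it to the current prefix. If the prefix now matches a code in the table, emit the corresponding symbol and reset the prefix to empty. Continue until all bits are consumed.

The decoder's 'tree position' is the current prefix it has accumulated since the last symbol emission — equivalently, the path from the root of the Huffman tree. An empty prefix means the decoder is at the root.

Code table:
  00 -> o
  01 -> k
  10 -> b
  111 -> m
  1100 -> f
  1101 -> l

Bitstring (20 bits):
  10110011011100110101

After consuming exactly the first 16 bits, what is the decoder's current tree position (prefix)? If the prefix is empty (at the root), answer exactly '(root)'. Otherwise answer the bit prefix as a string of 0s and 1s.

Bit 0: prefix='1' (no match yet)
Bit 1: prefix='10' -> emit 'b', reset
Bit 2: prefix='1' (no match yet)
Bit 3: prefix='11' (no match yet)
Bit 4: prefix='110' (no match yet)
Bit 5: prefix='1100' -> emit 'f', reset
Bit 6: prefix='1' (no match yet)
Bit 7: prefix='11' (no match yet)
Bit 8: prefix='110' (no match yet)
Bit 9: prefix='1101' -> emit 'l', reset
Bit 10: prefix='1' (no match yet)
Bit 11: prefix='11' (no match yet)
Bit 12: prefix='110' (no match yet)
Bit 13: prefix='1100' -> emit 'f', reset
Bit 14: prefix='1' (no match yet)
Bit 15: prefix='11' (no match yet)

Answer: 11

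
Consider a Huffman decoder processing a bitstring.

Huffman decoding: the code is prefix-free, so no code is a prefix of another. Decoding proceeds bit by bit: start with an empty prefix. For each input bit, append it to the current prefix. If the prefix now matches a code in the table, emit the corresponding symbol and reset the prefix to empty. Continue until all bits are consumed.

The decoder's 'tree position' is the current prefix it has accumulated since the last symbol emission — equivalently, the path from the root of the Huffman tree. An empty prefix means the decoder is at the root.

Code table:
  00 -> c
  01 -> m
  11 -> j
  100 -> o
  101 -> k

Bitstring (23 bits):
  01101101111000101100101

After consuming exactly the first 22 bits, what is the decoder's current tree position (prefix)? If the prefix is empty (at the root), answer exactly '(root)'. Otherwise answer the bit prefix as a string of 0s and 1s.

Bit 0: prefix='0' (no match yet)
Bit 1: prefix='01' -> emit 'm', reset
Bit 2: prefix='1' (no match yet)
Bit 3: prefix='10' (no match yet)
Bit 4: prefix='101' -> emit 'k', reset
Bit 5: prefix='1' (no match yet)
Bit 6: prefix='10' (no match yet)
Bit 7: prefix='101' -> emit 'k', reset
Bit 8: prefix='1' (no match yet)
Bit 9: prefix='11' -> emit 'j', reset
Bit 10: prefix='1' (no match yet)
Bit 11: prefix='10' (no match yet)
Bit 12: prefix='100' -> emit 'o', reset
Bit 13: prefix='0' (no match yet)
Bit 14: prefix='01' -> emit 'm', reset
Bit 15: prefix='0' (no match yet)
Bit 16: prefix='01' -> emit 'm', reset
Bit 17: prefix='1' (no match yet)
Bit 18: prefix='10' (no match yet)
Bit 19: prefix='100' -> emit 'o', reset
Bit 20: prefix='1' (no match yet)
Bit 21: prefix='10' (no match yet)

Answer: 10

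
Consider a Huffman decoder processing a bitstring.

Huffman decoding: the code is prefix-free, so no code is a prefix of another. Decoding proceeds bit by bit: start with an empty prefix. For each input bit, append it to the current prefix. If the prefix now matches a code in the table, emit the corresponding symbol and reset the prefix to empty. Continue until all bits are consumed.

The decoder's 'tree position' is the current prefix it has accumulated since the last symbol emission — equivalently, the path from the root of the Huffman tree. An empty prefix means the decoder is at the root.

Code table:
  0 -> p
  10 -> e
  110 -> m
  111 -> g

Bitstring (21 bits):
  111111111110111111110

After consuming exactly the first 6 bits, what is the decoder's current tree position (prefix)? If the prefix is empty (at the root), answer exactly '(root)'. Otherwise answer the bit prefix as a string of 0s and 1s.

Answer: (root)

Derivation:
Bit 0: prefix='1' (no match yet)
Bit 1: prefix='11' (no match yet)
Bit 2: prefix='111' -> emit 'g', reset
Bit 3: prefix='1' (no match yet)
Bit 4: prefix='11' (no match yet)
Bit 5: prefix='111' -> emit 'g', reset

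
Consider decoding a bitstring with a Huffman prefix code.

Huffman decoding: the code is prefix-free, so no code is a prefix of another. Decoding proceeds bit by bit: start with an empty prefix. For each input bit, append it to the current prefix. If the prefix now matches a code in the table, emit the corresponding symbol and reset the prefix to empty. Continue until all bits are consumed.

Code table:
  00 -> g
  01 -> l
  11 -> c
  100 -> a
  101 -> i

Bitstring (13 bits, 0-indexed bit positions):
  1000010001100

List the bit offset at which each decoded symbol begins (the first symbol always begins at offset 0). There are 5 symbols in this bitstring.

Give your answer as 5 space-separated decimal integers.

Bit 0: prefix='1' (no match yet)
Bit 1: prefix='10' (no match yet)
Bit 2: prefix='100' -> emit 'a', reset
Bit 3: prefix='0' (no match yet)
Bit 4: prefix='00' -> emit 'g', reset
Bit 5: prefix='1' (no match yet)
Bit 6: prefix='10' (no match yet)
Bit 7: prefix='100' -> emit 'a', reset
Bit 8: prefix='0' (no match yet)
Bit 9: prefix='01' -> emit 'l', reset
Bit 10: prefix='1' (no match yet)
Bit 11: prefix='10' (no match yet)
Bit 12: prefix='100' -> emit 'a', reset

Answer: 0 3 5 8 10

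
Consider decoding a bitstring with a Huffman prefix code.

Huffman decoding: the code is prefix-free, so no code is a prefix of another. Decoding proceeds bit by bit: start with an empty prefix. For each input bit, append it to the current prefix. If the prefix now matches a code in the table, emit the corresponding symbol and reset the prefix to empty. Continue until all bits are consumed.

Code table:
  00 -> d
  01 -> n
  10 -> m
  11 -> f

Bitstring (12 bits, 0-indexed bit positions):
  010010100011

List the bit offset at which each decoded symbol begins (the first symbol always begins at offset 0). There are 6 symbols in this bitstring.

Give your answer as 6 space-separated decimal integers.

Bit 0: prefix='0' (no match yet)
Bit 1: prefix='01' -> emit 'n', reset
Bit 2: prefix='0' (no match yet)
Bit 3: prefix='00' -> emit 'd', reset
Bit 4: prefix='1' (no match yet)
Bit 5: prefix='10' -> emit 'm', reset
Bit 6: prefix='1' (no match yet)
Bit 7: prefix='10' -> emit 'm', reset
Bit 8: prefix='0' (no match yet)
Bit 9: prefix='00' -> emit 'd', reset
Bit 10: prefix='1' (no match yet)
Bit 11: prefix='11' -> emit 'f', reset

Answer: 0 2 4 6 8 10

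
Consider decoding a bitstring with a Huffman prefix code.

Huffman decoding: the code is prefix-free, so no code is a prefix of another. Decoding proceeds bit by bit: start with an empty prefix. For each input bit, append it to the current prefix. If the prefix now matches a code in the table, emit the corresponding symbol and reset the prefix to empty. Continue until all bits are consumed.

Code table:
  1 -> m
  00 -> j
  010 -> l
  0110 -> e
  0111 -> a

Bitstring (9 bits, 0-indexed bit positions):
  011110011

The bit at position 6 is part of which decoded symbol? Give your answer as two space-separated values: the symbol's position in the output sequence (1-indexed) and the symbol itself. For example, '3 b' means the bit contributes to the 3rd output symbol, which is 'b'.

Answer: 3 j

Derivation:
Bit 0: prefix='0' (no match yet)
Bit 1: prefix='01' (no match yet)
Bit 2: prefix='011' (no match yet)
Bit 3: prefix='0111' -> emit 'a', reset
Bit 4: prefix='1' -> emit 'm', reset
Bit 5: prefix='0' (no match yet)
Bit 6: prefix='00' -> emit 'j', reset
Bit 7: prefix='1' -> emit 'm', reset
Bit 8: prefix='1' -> emit 'm', reset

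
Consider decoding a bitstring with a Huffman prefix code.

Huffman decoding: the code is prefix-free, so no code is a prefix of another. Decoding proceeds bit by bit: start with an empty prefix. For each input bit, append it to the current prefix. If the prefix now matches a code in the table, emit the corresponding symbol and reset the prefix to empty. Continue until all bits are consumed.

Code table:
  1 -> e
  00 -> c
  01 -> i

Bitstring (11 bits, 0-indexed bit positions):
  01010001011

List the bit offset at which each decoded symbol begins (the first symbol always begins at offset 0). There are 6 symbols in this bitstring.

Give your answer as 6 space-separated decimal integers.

Bit 0: prefix='0' (no match yet)
Bit 1: prefix='01' -> emit 'i', reset
Bit 2: prefix='0' (no match yet)
Bit 3: prefix='01' -> emit 'i', reset
Bit 4: prefix='0' (no match yet)
Bit 5: prefix='00' -> emit 'c', reset
Bit 6: prefix='0' (no match yet)
Bit 7: prefix='01' -> emit 'i', reset
Bit 8: prefix='0' (no match yet)
Bit 9: prefix='01' -> emit 'i', reset
Bit 10: prefix='1' -> emit 'e', reset

Answer: 0 2 4 6 8 10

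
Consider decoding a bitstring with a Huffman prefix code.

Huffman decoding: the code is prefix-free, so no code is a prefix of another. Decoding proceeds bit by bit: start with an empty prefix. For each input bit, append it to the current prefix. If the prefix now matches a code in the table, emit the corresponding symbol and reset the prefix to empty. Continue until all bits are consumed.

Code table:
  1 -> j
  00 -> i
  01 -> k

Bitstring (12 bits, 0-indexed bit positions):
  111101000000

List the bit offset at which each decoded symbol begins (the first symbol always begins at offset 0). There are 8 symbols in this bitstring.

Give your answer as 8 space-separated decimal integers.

Answer: 0 1 2 3 4 6 8 10

Derivation:
Bit 0: prefix='1' -> emit 'j', reset
Bit 1: prefix='1' -> emit 'j', reset
Bit 2: prefix='1' -> emit 'j', reset
Bit 3: prefix='1' -> emit 'j', reset
Bit 4: prefix='0' (no match yet)
Bit 5: prefix='01' -> emit 'k', reset
Bit 6: prefix='0' (no match yet)
Bit 7: prefix='00' -> emit 'i', reset
Bit 8: prefix='0' (no match yet)
Bit 9: prefix='00' -> emit 'i', reset
Bit 10: prefix='0' (no match yet)
Bit 11: prefix='00' -> emit 'i', reset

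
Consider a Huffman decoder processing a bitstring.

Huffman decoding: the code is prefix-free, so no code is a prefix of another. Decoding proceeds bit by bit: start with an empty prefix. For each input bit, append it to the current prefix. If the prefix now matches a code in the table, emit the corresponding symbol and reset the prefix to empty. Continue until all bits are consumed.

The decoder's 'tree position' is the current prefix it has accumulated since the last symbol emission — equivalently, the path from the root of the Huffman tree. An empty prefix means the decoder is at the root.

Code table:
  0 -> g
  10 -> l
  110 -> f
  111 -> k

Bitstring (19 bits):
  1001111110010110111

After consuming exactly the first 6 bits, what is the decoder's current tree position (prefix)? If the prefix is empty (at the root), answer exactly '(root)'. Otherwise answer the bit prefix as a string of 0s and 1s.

Bit 0: prefix='1' (no match yet)
Bit 1: prefix='10' -> emit 'l', reset
Bit 2: prefix='0' -> emit 'g', reset
Bit 3: prefix='1' (no match yet)
Bit 4: prefix='11' (no match yet)
Bit 5: prefix='111' -> emit 'k', reset

Answer: (root)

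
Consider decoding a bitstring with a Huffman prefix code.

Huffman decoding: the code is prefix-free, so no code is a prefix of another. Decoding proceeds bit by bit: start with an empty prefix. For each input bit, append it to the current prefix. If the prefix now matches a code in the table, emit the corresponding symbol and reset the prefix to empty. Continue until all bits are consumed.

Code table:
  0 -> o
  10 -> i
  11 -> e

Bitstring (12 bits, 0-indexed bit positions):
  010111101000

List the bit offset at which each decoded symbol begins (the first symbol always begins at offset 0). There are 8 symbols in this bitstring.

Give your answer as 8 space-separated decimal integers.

Bit 0: prefix='0' -> emit 'o', reset
Bit 1: prefix='1' (no match yet)
Bit 2: prefix='10' -> emit 'i', reset
Bit 3: prefix='1' (no match yet)
Bit 4: prefix='11' -> emit 'e', reset
Bit 5: prefix='1' (no match yet)
Bit 6: prefix='11' -> emit 'e', reset
Bit 7: prefix='0' -> emit 'o', reset
Bit 8: prefix='1' (no match yet)
Bit 9: prefix='10' -> emit 'i', reset
Bit 10: prefix='0' -> emit 'o', reset
Bit 11: prefix='0' -> emit 'o', reset

Answer: 0 1 3 5 7 8 10 11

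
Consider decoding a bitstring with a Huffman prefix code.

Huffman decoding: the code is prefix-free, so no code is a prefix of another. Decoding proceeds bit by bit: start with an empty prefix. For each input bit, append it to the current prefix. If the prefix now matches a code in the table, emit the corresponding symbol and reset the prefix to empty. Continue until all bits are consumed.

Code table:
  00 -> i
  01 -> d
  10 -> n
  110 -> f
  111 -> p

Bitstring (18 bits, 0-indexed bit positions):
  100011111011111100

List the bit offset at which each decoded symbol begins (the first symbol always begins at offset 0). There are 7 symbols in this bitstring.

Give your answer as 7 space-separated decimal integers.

Answer: 0 2 4 7 10 13 16

Derivation:
Bit 0: prefix='1' (no match yet)
Bit 1: prefix='10' -> emit 'n', reset
Bit 2: prefix='0' (no match yet)
Bit 3: prefix='00' -> emit 'i', reset
Bit 4: prefix='1' (no match yet)
Bit 5: prefix='11' (no match yet)
Bit 6: prefix='111' -> emit 'p', reset
Bit 7: prefix='1' (no match yet)
Bit 8: prefix='11' (no match yet)
Bit 9: prefix='110' -> emit 'f', reset
Bit 10: prefix='1' (no match yet)
Bit 11: prefix='11' (no match yet)
Bit 12: prefix='111' -> emit 'p', reset
Bit 13: prefix='1' (no match yet)
Bit 14: prefix='11' (no match yet)
Bit 15: prefix='111' -> emit 'p', reset
Bit 16: prefix='0' (no match yet)
Bit 17: prefix='00' -> emit 'i', reset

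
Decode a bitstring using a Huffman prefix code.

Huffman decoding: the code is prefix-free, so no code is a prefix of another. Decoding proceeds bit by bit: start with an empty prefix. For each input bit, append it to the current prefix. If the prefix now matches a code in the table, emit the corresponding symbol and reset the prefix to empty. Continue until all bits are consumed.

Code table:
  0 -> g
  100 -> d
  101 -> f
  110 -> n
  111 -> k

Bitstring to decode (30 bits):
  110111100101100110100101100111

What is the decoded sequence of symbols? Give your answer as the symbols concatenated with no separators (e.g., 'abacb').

Bit 0: prefix='1' (no match yet)
Bit 1: prefix='11' (no match yet)
Bit 2: prefix='110' -> emit 'n', reset
Bit 3: prefix='1' (no match yet)
Bit 4: prefix='11' (no match yet)
Bit 5: prefix='111' -> emit 'k', reset
Bit 6: prefix='1' (no match yet)
Bit 7: prefix='10' (no match yet)
Bit 8: prefix='100' -> emit 'd', reset
Bit 9: prefix='1' (no match yet)
Bit 10: prefix='10' (no match yet)
Bit 11: prefix='101' -> emit 'f', reset
Bit 12: prefix='1' (no match yet)
Bit 13: prefix='10' (no match yet)
Bit 14: prefix='100' -> emit 'd', reset
Bit 15: prefix='1' (no match yet)
Bit 16: prefix='11' (no match yet)
Bit 17: prefix='110' -> emit 'n', reset
Bit 18: prefix='1' (no match yet)
Bit 19: prefix='10' (no match yet)
Bit 20: prefix='100' -> emit 'd', reset
Bit 21: prefix='1' (no match yet)
Bit 22: prefix='10' (no match yet)
Bit 23: prefix='101' -> emit 'f', reset
Bit 24: prefix='1' (no match yet)
Bit 25: prefix='10' (no match yet)
Bit 26: prefix='100' -> emit 'd', reset
Bit 27: prefix='1' (no match yet)
Bit 28: prefix='11' (no match yet)
Bit 29: prefix='111' -> emit 'k', reset

Answer: nkdfdndfdk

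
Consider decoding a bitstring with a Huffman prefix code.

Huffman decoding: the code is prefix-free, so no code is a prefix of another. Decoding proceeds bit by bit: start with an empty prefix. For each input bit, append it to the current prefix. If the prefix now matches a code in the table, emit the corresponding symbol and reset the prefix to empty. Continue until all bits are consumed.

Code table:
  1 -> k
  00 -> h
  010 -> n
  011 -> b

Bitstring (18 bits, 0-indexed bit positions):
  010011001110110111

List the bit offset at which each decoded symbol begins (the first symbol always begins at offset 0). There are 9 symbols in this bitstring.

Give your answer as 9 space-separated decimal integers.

Answer: 0 3 6 8 9 10 11 14 17

Derivation:
Bit 0: prefix='0' (no match yet)
Bit 1: prefix='01' (no match yet)
Bit 2: prefix='010' -> emit 'n', reset
Bit 3: prefix='0' (no match yet)
Bit 4: prefix='01' (no match yet)
Bit 5: prefix='011' -> emit 'b', reset
Bit 6: prefix='0' (no match yet)
Bit 7: prefix='00' -> emit 'h', reset
Bit 8: prefix='1' -> emit 'k', reset
Bit 9: prefix='1' -> emit 'k', reset
Bit 10: prefix='1' -> emit 'k', reset
Bit 11: prefix='0' (no match yet)
Bit 12: prefix='01' (no match yet)
Bit 13: prefix='011' -> emit 'b', reset
Bit 14: prefix='0' (no match yet)
Bit 15: prefix='01' (no match yet)
Bit 16: prefix='011' -> emit 'b', reset
Bit 17: prefix='1' -> emit 'k', reset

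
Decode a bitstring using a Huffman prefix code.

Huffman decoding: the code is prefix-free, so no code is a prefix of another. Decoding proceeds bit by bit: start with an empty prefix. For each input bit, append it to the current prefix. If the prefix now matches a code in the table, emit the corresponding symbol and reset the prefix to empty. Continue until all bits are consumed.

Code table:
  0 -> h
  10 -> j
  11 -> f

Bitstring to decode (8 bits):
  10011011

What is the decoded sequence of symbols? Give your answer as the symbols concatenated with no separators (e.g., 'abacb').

Answer: jhfhf

Derivation:
Bit 0: prefix='1' (no match yet)
Bit 1: prefix='10' -> emit 'j', reset
Bit 2: prefix='0' -> emit 'h', reset
Bit 3: prefix='1' (no match yet)
Bit 4: prefix='11' -> emit 'f', reset
Bit 5: prefix='0' -> emit 'h', reset
Bit 6: prefix='1' (no match yet)
Bit 7: prefix='11' -> emit 'f', reset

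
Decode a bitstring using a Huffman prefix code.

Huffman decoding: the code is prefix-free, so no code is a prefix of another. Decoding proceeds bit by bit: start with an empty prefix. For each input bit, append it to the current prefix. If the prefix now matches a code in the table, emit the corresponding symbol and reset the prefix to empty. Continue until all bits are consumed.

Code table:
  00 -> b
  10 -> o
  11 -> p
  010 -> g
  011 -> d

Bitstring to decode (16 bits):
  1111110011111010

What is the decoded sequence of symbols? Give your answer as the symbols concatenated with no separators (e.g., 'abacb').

Bit 0: prefix='1' (no match yet)
Bit 1: prefix='11' -> emit 'p', reset
Bit 2: prefix='1' (no match yet)
Bit 3: prefix='11' -> emit 'p', reset
Bit 4: prefix='1' (no match yet)
Bit 5: prefix='11' -> emit 'p', reset
Bit 6: prefix='0' (no match yet)
Bit 7: prefix='00' -> emit 'b', reset
Bit 8: prefix='1' (no match yet)
Bit 9: prefix='11' -> emit 'p', reset
Bit 10: prefix='1' (no match yet)
Bit 11: prefix='11' -> emit 'p', reset
Bit 12: prefix='1' (no match yet)
Bit 13: prefix='10' -> emit 'o', reset
Bit 14: prefix='1' (no match yet)
Bit 15: prefix='10' -> emit 'o', reset

Answer: pppbppoo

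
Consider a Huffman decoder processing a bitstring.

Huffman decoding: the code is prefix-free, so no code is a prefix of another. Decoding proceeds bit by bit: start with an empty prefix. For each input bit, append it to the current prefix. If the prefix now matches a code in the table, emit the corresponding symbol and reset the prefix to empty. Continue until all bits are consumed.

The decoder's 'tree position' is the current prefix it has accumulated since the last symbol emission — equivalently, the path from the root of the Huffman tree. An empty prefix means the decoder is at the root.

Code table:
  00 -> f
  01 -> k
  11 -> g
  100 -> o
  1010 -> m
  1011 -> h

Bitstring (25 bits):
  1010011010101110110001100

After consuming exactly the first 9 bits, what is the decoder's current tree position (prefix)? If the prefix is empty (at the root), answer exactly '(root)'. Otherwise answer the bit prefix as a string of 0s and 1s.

Answer: 101

Derivation:
Bit 0: prefix='1' (no match yet)
Bit 1: prefix='10' (no match yet)
Bit 2: prefix='101' (no match yet)
Bit 3: prefix='1010' -> emit 'm', reset
Bit 4: prefix='0' (no match yet)
Bit 5: prefix='01' -> emit 'k', reset
Bit 6: prefix='1' (no match yet)
Bit 7: prefix='10' (no match yet)
Bit 8: prefix='101' (no match yet)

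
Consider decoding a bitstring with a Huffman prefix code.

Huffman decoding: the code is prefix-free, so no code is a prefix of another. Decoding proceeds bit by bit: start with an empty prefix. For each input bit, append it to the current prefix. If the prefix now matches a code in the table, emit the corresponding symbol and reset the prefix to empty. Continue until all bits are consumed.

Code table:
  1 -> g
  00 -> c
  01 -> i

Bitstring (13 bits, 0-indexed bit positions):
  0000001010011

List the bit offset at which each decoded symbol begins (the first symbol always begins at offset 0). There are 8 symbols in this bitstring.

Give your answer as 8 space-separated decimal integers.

Answer: 0 2 4 6 7 9 11 12

Derivation:
Bit 0: prefix='0' (no match yet)
Bit 1: prefix='00' -> emit 'c', reset
Bit 2: prefix='0' (no match yet)
Bit 3: prefix='00' -> emit 'c', reset
Bit 4: prefix='0' (no match yet)
Bit 5: prefix='00' -> emit 'c', reset
Bit 6: prefix='1' -> emit 'g', reset
Bit 7: prefix='0' (no match yet)
Bit 8: prefix='01' -> emit 'i', reset
Bit 9: prefix='0' (no match yet)
Bit 10: prefix='00' -> emit 'c', reset
Bit 11: prefix='1' -> emit 'g', reset
Bit 12: prefix='1' -> emit 'g', reset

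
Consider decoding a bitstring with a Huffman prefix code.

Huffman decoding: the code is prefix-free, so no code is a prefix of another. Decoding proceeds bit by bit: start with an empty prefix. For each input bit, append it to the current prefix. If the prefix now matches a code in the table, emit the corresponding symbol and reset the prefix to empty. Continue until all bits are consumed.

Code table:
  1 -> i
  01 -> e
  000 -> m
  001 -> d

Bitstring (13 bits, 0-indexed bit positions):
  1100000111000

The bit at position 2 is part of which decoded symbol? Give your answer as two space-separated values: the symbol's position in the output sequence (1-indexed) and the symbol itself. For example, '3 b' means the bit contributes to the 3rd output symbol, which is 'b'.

Bit 0: prefix='1' -> emit 'i', reset
Bit 1: prefix='1' -> emit 'i', reset
Bit 2: prefix='0' (no match yet)
Bit 3: prefix='00' (no match yet)
Bit 4: prefix='000' -> emit 'm', reset
Bit 5: prefix='0' (no match yet)
Bit 6: prefix='00' (no match yet)

Answer: 3 m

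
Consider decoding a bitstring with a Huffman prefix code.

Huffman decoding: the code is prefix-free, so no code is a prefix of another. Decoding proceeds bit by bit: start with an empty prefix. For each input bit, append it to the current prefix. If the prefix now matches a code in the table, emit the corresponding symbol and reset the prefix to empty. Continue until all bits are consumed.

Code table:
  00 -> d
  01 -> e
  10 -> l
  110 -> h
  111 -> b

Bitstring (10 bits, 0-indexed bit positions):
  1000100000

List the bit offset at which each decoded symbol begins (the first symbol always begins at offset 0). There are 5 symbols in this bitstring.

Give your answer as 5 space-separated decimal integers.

Answer: 0 2 4 6 8

Derivation:
Bit 0: prefix='1' (no match yet)
Bit 1: prefix='10' -> emit 'l', reset
Bit 2: prefix='0' (no match yet)
Bit 3: prefix='00' -> emit 'd', reset
Bit 4: prefix='1' (no match yet)
Bit 5: prefix='10' -> emit 'l', reset
Bit 6: prefix='0' (no match yet)
Bit 7: prefix='00' -> emit 'd', reset
Bit 8: prefix='0' (no match yet)
Bit 9: prefix='00' -> emit 'd', reset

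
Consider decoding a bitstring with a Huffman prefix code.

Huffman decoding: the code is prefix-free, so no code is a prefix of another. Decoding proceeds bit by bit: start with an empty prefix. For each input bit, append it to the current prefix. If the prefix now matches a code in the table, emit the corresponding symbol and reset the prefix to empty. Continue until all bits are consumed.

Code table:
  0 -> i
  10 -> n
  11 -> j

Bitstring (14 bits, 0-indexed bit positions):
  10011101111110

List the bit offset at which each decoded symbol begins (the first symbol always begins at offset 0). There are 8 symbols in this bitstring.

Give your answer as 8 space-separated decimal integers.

Bit 0: prefix='1' (no match yet)
Bit 1: prefix='10' -> emit 'n', reset
Bit 2: prefix='0' -> emit 'i', reset
Bit 3: prefix='1' (no match yet)
Bit 4: prefix='11' -> emit 'j', reset
Bit 5: prefix='1' (no match yet)
Bit 6: prefix='10' -> emit 'n', reset
Bit 7: prefix='1' (no match yet)
Bit 8: prefix='11' -> emit 'j', reset
Bit 9: prefix='1' (no match yet)
Bit 10: prefix='11' -> emit 'j', reset
Bit 11: prefix='1' (no match yet)
Bit 12: prefix='11' -> emit 'j', reset
Bit 13: prefix='0' -> emit 'i', reset

Answer: 0 2 3 5 7 9 11 13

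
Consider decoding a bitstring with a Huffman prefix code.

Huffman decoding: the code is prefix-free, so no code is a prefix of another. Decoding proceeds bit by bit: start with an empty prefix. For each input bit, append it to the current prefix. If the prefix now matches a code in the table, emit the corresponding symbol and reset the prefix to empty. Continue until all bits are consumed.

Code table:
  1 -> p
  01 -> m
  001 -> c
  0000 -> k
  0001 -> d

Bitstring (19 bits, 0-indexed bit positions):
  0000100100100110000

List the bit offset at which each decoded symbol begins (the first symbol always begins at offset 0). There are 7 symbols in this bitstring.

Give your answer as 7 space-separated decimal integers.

Answer: 0 4 5 8 11 14 15

Derivation:
Bit 0: prefix='0' (no match yet)
Bit 1: prefix='00' (no match yet)
Bit 2: prefix='000' (no match yet)
Bit 3: prefix='0000' -> emit 'k', reset
Bit 4: prefix='1' -> emit 'p', reset
Bit 5: prefix='0' (no match yet)
Bit 6: prefix='00' (no match yet)
Bit 7: prefix='001' -> emit 'c', reset
Bit 8: prefix='0' (no match yet)
Bit 9: prefix='00' (no match yet)
Bit 10: prefix='001' -> emit 'c', reset
Bit 11: prefix='0' (no match yet)
Bit 12: prefix='00' (no match yet)
Bit 13: prefix='001' -> emit 'c', reset
Bit 14: prefix='1' -> emit 'p', reset
Bit 15: prefix='0' (no match yet)
Bit 16: prefix='00' (no match yet)
Bit 17: prefix='000' (no match yet)
Bit 18: prefix='0000' -> emit 'k', reset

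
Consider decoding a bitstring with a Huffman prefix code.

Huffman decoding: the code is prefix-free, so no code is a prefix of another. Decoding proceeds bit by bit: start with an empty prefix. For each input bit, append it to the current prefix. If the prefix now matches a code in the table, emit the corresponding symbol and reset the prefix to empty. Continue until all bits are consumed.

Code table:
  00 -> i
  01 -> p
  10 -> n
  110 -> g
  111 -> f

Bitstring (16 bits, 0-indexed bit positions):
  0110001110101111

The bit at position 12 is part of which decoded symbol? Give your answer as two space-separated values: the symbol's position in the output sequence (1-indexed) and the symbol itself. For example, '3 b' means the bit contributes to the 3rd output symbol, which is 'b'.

Bit 0: prefix='0' (no match yet)
Bit 1: prefix='01' -> emit 'p', reset
Bit 2: prefix='1' (no match yet)
Bit 3: prefix='10' -> emit 'n', reset
Bit 4: prefix='0' (no match yet)
Bit 5: prefix='00' -> emit 'i', reset
Bit 6: prefix='1' (no match yet)
Bit 7: prefix='11' (no match yet)
Bit 8: prefix='111' -> emit 'f', reset
Bit 9: prefix='0' (no match yet)
Bit 10: prefix='01' -> emit 'p', reset
Bit 11: prefix='0' (no match yet)
Bit 12: prefix='01' -> emit 'p', reset
Bit 13: prefix='1' (no match yet)
Bit 14: prefix='11' (no match yet)
Bit 15: prefix='111' -> emit 'f', reset

Answer: 6 p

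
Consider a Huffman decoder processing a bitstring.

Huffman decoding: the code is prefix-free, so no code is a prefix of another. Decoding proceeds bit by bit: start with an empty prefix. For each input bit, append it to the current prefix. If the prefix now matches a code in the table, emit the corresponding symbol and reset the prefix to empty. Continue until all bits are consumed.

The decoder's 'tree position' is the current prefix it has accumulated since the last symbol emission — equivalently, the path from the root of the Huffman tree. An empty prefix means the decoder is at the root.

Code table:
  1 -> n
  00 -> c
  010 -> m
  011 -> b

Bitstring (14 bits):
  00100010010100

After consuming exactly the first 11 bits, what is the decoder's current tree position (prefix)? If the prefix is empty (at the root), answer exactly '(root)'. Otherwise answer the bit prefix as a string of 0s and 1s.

Bit 0: prefix='0' (no match yet)
Bit 1: prefix='00' -> emit 'c', reset
Bit 2: prefix='1' -> emit 'n', reset
Bit 3: prefix='0' (no match yet)
Bit 4: prefix='00' -> emit 'c', reset
Bit 5: prefix='0' (no match yet)
Bit 6: prefix='01' (no match yet)
Bit 7: prefix='010' -> emit 'm', reset
Bit 8: prefix='0' (no match yet)
Bit 9: prefix='01' (no match yet)
Bit 10: prefix='010' -> emit 'm', reset

Answer: (root)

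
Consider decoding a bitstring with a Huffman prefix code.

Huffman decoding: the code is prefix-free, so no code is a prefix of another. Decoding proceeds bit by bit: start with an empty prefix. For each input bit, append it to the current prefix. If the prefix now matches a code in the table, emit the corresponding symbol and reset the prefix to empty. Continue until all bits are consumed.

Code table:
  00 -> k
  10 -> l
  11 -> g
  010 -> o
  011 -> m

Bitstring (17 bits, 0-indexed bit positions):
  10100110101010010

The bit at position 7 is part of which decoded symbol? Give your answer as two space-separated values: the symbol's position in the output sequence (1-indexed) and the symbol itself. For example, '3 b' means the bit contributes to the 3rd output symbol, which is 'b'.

Answer: 4 o

Derivation:
Bit 0: prefix='1' (no match yet)
Bit 1: prefix='10' -> emit 'l', reset
Bit 2: prefix='1' (no match yet)
Bit 3: prefix='10' -> emit 'l', reset
Bit 4: prefix='0' (no match yet)
Bit 5: prefix='01' (no match yet)
Bit 6: prefix='011' -> emit 'm', reset
Bit 7: prefix='0' (no match yet)
Bit 8: prefix='01' (no match yet)
Bit 9: prefix='010' -> emit 'o', reset
Bit 10: prefix='1' (no match yet)
Bit 11: prefix='10' -> emit 'l', reset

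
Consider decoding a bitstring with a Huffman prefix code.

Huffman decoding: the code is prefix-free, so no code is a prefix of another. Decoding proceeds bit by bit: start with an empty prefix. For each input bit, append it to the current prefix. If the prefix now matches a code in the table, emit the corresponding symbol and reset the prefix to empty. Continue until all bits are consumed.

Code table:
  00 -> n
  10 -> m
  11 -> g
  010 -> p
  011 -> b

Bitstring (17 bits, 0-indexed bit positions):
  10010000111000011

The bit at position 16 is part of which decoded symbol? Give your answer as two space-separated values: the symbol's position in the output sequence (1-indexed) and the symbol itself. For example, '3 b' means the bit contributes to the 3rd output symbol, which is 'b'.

Bit 0: prefix='1' (no match yet)
Bit 1: prefix='10' -> emit 'm', reset
Bit 2: prefix='0' (no match yet)
Bit 3: prefix='01' (no match yet)
Bit 4: prefix='010' -> emit 'p', reset
Bit 5: prefix='0' (no match yet)
Bit 6: prefix='00' -> emit 'n', reset
Bit 7: prefix='0' (no match yet)
Bit 8: prefix='01' (no match yet)
Bit 9: prefix='011' -> emit 'b', reset
Bit 10: prefix='1' (no match yet)
Bit 11: prefix='10' -> emit 'm', reset
Bit 12: prefix='0' (no match yet)
Bit 13: prefix='00' -> emit 'n', reset
Bit 14: prefix='0' (no match yet)
Bit 15: prefix='01' (no match yet)
Bit 16: prefix='011' -> emit 'b', reset

Answer: 7 b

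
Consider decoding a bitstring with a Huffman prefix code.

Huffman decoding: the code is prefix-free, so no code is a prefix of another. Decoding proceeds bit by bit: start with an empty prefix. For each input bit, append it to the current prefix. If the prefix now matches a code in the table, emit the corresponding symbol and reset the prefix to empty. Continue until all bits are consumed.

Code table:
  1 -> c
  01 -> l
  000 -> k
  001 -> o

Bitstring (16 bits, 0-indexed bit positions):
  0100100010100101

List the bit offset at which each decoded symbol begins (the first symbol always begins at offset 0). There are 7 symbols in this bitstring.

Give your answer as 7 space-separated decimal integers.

Bit 0: prefix='0' (no match yet)
Bit 1: prefix='01' -> emit 'l', reset
Bit 2: prefix='0' (no match yet)
Bit 3: prefix='00' (no match yet)
Bit 4: prefix='001' -> emit 'o', reset
Bit 5: prefix='0' (no match yet)
Bit 6: prefix='00' (no match yet)
Bit 7: prefix='000' -> emit 'k', reset
Bit 8: prefix='1' -> emit 'c', reset
Bit 9: prefix='0' (no match yet)
Bit 10: prefix='01' -> emit 'l', reset
Bit 11: prefix='0' (no match yet)
Bit 12: prefix='00' (no match yet)
Bit 13: prefix='001' -> emit 'o', reset
Bit 14: prefix='0' (no match yet)
Bit 15: prefix='01' -> emit 'l', reset

Answer: 0 2 5 8 9 11 14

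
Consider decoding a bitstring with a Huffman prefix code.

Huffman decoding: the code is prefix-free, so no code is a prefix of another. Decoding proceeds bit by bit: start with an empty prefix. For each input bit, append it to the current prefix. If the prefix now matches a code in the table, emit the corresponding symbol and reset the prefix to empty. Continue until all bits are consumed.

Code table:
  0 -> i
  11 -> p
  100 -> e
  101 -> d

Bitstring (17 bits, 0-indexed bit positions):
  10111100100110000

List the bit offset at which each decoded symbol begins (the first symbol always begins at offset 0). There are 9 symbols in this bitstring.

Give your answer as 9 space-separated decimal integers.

Answer: 0 3 5 8 11 13 14 15 16

Derivation:
Bit 0: prefix='1' (no match yet)
Bit 1: prefix='10' (no match yet)
Bit 2: prefix='101' -> emit 'd', reset
Bit 3: prefix='1' (no match yet)
Bit 4: prefix='11' -> emit 'p', reset
Bit 5: prefix='1' (no match yet)
Bit 6: prefix='10' (no match yet)
Bit 7: prefix='100' -> emit 'e', reset
Bit 8: prefix='1' (no match yet)
Bit 9: prefix='10' (no match yet)
Bit 10: prefix='100' -> emit 'e', reset
Bit 11: prefix='1' (no match yet)
Bit 12: prefix='11' -> emit 'p', reset
Bit 13: prefix='0' -> emit 'i', reset
Bit 14: prefix='0' -> emit 'i', reset
Bit 15: prefix='0' -> emit 'i', reset
Bit 16: prefix='0' -> emit 'i', reset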